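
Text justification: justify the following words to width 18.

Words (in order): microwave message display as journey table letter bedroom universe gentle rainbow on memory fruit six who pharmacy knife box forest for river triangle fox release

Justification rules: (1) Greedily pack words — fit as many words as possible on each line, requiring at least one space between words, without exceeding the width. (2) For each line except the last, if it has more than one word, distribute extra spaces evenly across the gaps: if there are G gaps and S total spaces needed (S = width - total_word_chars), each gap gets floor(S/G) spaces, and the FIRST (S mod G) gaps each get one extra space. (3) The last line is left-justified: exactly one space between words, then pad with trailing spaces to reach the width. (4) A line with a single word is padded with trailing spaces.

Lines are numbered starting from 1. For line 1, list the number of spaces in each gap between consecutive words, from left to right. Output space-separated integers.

Line 1: ['microwave', 'message'] (min_width=17, slack=1)
Line 2: ['display', 'as', 'journey'] (min_width=18, slack=0)
Line 3: ['table', 'letter'] (min_width=12, slack=6)
Line 4: ['bedroom', 'universe'] (min_width=16, slack=2)
Line 5: ['gentle', 'rainbow', 'on'] (min_width=17, slack=1)
Line 6: ['memory', 'fruit', 'six'] (min_width=16, slack=2)
Line 7: ['who', 'pharmacy', 'knife'] (min_width=18, slack=0)
Line 8: ['box', 'forest', 'for'] (min_width=14, slack=4)
Line 9: ['river', 'triangle', 'fox'] (min_width=18, slack=0)
Line 10: ['release'] (min_width=7, slack=11)

Answer: 2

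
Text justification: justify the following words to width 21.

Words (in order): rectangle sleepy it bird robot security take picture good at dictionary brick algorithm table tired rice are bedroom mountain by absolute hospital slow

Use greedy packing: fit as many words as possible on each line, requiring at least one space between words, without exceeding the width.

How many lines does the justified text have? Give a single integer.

Answer: 8

Derivation:
Line 1: ['rectangle', 'sleepy', 'it'] (min_width=19, slack=2)
Line 2: ['bird', 'robot', 'security'] (min_width=19, slack=2)
Line 3: ['take', 'picture', 'good', 'at'] (min_width=20, slack=1)
Line 4: ['dictionary', 'brick'] (min_width=16, slack=5)
Line 5: ['algorithm', 'table', 'tired'] (min_width=21, slack=0)
Line 6: ['rice', 'are', 'bedroom'] (min_width=16, slack=5)
Line 7: ['mountain', 'by', 'absolute'] (min_width=20, slack=1)
Line 8: ['hospital', 'slow'] (min_width=13, slack=8)
Total lines: 8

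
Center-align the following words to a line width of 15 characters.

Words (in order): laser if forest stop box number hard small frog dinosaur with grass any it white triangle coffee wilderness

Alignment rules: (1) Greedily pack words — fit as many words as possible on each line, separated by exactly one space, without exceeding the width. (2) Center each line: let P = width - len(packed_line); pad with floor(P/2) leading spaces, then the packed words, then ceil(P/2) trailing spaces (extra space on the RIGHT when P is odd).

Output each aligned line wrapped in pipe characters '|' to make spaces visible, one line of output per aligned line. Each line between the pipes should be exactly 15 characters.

Line 1: ['laser', 'if', 'forest'] (min_width=15, slack=0)
Line 2: ['stop', 'box', 'number'] (min_width=15, slack=0)
Line 3: ['hard', 'small', 'frog'] (min_width=15, slack=0)
Line 4: ['dinosaur', 'with'] (min_width=13, slack=2)
Line 5: ['grass', 'any', 'it'] (min_width=12, slack=3)
Line 6: ['white', 'triangle'] (min_width=14, slack=1)
Line 7: ['coffee'] (min_width=6, slack=9)
Line 8: ['wilderness'] (min_width=10, slack=5)

Answer: |laser if forest|
|stop box number|
|hard small frog|
| dinosaur with |
| grass any it  |
|white triangle |
|    coffee     |
|  wilderness   |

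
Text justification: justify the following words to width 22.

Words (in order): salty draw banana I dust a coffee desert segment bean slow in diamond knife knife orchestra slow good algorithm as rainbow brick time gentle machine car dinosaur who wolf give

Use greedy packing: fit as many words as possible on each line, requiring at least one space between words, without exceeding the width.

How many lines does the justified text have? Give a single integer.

Line 1: ['salty', 'draw', 'banana', 'I'] (min_width=19, slack=3)
Line 2: ['dust', 'a', 'coffee', 'desert'] (min_width=20, slack=2)
Line 3: ['segment', 'bean', 'slow', 'in'] (min_width=20, slack=2)
Line 4: ['diamond', 'knife', 'knife'] (min_width=19, slack=3)
Line 5: ['orchestra', 'slow', 'good'] (min_width=19, slack=3)
Line 6: ['algorithm', 'as', 'rainbow'] (min_width=20, slack=2)
Line 7: ['brick', 'time', 'gentle'] (min_width=17, slack=5)
Line 8: ['machine', 'car', 'dinosaur'] (min_width=20, slack=2)
Line 9: ['who', 'wolf', 'give'] (min_width=13, slack=9)
Total lines: 9

Answer: 9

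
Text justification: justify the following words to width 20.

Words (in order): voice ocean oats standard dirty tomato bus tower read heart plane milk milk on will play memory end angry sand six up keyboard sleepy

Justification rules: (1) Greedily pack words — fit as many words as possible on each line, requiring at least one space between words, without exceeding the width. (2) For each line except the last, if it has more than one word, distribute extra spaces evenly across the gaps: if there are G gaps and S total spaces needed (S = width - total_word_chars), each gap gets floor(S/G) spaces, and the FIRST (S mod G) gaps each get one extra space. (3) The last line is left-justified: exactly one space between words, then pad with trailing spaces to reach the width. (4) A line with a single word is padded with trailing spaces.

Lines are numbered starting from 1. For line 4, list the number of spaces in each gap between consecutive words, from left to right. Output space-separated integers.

Line 1: ['voice', 'ocean', 'oats'] (min_width=16, slack=4)
Line 2: ['standard', 'dirty'] (min_width=14, slack=6)
Line 3: ['tomato', 'bus', 'tower'] (min_width=16, slack=4)
Line 4: ['read', 'heart', 'plane'] (min_width=16, slack=4)
Line 5: ['milk', 'milk', 'on', 'will'] (min_width=17, slack=3)
Line 6: ['play', 'memory', 'end'] (min_width=15, slack=5)
Line 7: ['angry', 'sand', 'six', 'up'] (min_width=17, slack=3)
Line 8: ['keyboard', 'sleepy'] (min_width=15, slack=5)

Answer: 3 3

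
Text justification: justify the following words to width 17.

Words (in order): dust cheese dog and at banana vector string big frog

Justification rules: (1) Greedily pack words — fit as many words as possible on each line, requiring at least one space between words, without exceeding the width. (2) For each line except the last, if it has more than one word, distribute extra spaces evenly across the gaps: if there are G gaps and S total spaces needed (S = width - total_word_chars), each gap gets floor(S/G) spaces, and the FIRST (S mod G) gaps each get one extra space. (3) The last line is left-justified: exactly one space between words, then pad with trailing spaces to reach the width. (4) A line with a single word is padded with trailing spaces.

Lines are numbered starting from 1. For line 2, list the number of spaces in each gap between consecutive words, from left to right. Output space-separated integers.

Line 1: ['dust', 'cheese', 'dog'] (min_width=15, slack=2)
Line 2: ['and', 'at', 'banana'] (min_width=13, slack=4)
Line 3: ['vector', 'string', 'big'] (min_width=17, slack=0)
Line 4: ['frog'] (min_width=4, slack=13)

Answer: 3 3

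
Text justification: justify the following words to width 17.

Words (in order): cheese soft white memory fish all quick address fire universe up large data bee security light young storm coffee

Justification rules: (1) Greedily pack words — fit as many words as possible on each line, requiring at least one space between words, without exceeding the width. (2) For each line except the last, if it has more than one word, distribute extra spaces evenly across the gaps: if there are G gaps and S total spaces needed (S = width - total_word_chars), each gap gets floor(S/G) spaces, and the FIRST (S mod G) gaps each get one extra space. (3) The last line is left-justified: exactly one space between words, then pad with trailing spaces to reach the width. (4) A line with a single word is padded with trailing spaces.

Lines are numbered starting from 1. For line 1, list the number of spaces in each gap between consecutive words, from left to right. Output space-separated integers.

Line 1: ['cheese', 'soft', 'white'] (min_width=17, slack=0)
Line 2: ['memory', 'fish', 'all'] (min_width=15, slack=2)
Line 3: ['quick', 'address'] (min_width=13, slack=4)
Line 4: ['fire', 'universe', 'up'] (min_width=16, slack=1)
Line 5: ['large', 'data', 'bee'] (min_width=14, slack=3)
Line 6: ['security', 'light'] (min_width=14, slack=3)
Line 7: ['young', 'storm'] (min_width=11, slack=6)
Line 8: ['coffee'] (min_width=6, slack=11)

Answer: 1 1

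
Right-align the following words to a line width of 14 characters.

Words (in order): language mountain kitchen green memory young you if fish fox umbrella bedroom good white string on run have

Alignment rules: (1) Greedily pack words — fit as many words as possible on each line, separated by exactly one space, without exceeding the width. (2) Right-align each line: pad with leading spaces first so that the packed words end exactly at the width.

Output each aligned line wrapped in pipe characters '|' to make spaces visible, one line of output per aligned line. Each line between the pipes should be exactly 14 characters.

Answer: |      language|
|      mountain|
| kitchen green|
|  memory young|
|   you if fish|
|  fox umbrella|
|  bedroom good|
|  white string|
|   on run have|

Derivation:
Line 1: ['language'] (min_width=8, slack=6)
Line 2: ['mountain'] (min_width=8, slack=6)
Line 3: ['kitchen', 'green'] (min_width=13, slack=1)
Line 4: ['memory', 'young'] (min_width=12, slack=2)
Line 5: ['you', 'if', 'fish'] (min_width=11, slack=3)
Line 6: ['fox', 'umbrella'] (min_width=12, slack=2)
Line 7: ['bedroom', 'good'] (min_width=12, slack=2)
Line 8: ['white', 'string'] (min_width=12, slack=2)
Line 9: ['on', 'run', 'have'] (min_width=11, slack=3)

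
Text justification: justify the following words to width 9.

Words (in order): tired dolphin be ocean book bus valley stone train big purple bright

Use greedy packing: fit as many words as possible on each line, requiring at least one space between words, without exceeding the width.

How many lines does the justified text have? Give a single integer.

Line 1: ['tired'] (min_width=5, slack=4)
Line 2: ['dolphin'] (min_width=7, slack=2)
Line 3: ['be', 'ocean'] (min_width=8, slack=1)
Line 4: ['book', 'bus'] (min_width=8, slack=1)
Line 5: ['valley'] (min_width=6, slack=3)
Line 6: ['stone'] (min_width=5, slack=4)
Line 7: ['train', 'big'] (min_width=9, slack=0)
Line 8: ['purple'] (min_width=6, slack=3)
Line 9: ['bright'] (min_width=6, slack=3)
Total lines: 9

Answer: 9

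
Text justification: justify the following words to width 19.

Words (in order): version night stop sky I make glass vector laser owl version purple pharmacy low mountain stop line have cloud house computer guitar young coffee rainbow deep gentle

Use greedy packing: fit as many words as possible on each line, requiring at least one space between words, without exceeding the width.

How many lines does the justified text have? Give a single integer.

Line 1: ['version', 'night', 'stop'] (min_width=18, slack=1)
Line 2: ['sky', 'I', 'make', 'glass'] (min_width=16, slack=3)
Line 3: ['vector', 'laser', 'owl'] (min_width=16, slack=3)
Line 4: ['version', 'purple'] (min_width=14, slack=5)
Line 5: ['pharmacy', 'low'] (min_width=12, slack=7)
Line 6: ['mountain', 'stop', 'line'] (min_width=18, slack=1)
Line 7: ['have', 'cloud', 'house'] (min_width=16, slack=3)
Line 8: ['computer', 'guitar'] (min_width=15, slack=4)
Line 9: ['young', 'coffee'] (min_width=12, slack=7)
Line 10: ['rainbow', 'deep', 'gentle'] (min_width=19, slack=0)
Total lines: 10

Answer: 10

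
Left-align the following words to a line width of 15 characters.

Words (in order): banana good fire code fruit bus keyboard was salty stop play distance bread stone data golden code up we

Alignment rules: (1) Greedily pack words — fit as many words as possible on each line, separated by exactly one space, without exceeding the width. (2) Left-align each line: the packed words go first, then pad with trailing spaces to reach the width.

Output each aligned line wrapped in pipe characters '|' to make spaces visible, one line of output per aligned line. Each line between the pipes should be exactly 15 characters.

Answer: |banana good    |
|fire code fruit|
|bus keyboard   |
|was salty stop |
|play distance  |
|bread stone    |
|data golden    |
|code up we     |

Derivation:
Line 1: ['banana', 'good'] (min_width=11, slack=4)
Line 2: ['fire', 'code', 'fruit'] (min_width=15, slack=0)
Line 3: ['bus', 'keyboard'] (min_width=12, slack=3)
Line 4: ['was', 'salty', 'stop'] (min_width=14, slack=1)
Line 5: ['play', 'distance'] (min_width=13, slack=2)
Line 6: ['bread', 'stone'] (min_width=11, slack=4)
Line 7: ['data', 'golden'] (min_width=11, slack=4)
Line 8: ['code', 'up', 'we'] (min_width=10, slack=5)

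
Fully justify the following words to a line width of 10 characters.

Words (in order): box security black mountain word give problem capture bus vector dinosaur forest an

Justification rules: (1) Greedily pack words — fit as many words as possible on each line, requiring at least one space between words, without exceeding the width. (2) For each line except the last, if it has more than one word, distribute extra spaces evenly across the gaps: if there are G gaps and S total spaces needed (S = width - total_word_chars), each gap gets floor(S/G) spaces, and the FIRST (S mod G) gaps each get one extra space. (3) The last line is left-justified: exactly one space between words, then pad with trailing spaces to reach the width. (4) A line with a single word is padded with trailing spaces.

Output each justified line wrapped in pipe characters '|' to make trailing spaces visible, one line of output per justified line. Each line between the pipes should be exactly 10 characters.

Line 1: ['box'] (min_width=3, slack=7)
Line 2: ['security'] (min_width=8, slack=2)
Line 3: ['black'] (min_width=5, slack=5)
Line 4: ['mountain'] (min_width=8, slack=2)
Line 5: ['word', 'give'] (min_width=9, slack=1)
Line 6: ['problem'] (min_width=7, slack=3)
Line 7: ['capture'] (min_width=7, slack=3)
Line 8: ['bus', 'vector'] (min_width=10, slack=0)
Line 9: ['dinosaur'] (min_width=8, slack=2)
Line 10: ['forest', 'an'] (min_width=9, slack=1)

Answer: |box       |
|security  |
|black     |
|mountain  |
|word  give|
|problem   |
|capture   |
|bus vector|
|dinosaur  |
|forest an |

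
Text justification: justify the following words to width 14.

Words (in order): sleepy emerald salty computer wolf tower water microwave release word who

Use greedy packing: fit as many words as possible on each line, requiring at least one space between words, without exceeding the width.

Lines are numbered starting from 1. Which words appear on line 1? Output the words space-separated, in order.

Line 1: ['sleepy', 'emerald'] (min_width=14, slack=0)
Line 2: ['salty', 'computer'] (min_width=14, slack=0)
Line 3: ['wolf', 'tower'] (min_width=10, slack=4)
Line 4: ['water'] (min_width=5, slack=9)
Line 5: ['microwave'] (min_width=9, slack=5)
Line 6: ['release', 'word'] (min_width=12, slack=2)
Line 7: ['who'] (min_width=3, slack=11)

Answer: sleepy emerald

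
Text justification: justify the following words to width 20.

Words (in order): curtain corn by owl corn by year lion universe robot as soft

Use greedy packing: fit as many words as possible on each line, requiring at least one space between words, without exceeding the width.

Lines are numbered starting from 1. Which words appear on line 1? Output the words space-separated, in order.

Line 1: ['curtain', 'corn', 'by', 'owl'] (min_width=19, slack=1)
Line 2: ['corn', 'by', 'year', 'lion'] (min_width=17, slack=3)
Line 3: ['universe', 'robot', 'as'] (min_width=17, slack=3)
Line 4: ['soft'] (min_width=4, slack=16)

Answer: curtain corn by owl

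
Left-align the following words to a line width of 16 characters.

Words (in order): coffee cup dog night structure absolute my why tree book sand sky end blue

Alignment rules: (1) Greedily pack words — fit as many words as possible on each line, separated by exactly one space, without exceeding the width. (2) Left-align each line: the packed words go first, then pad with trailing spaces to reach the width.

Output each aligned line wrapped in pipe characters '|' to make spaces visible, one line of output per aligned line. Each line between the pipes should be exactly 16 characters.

Line 1: ['coffee', 'cup', 'dog'] (min_width=14, slack=2)
Line 2: ['night', 'structure'] (min_width=15, slack=1)
Line 3: ['absolute', 'my', 'why'] (min_width=15, slack=1)
Line 4: ['tree', 'book', 'sand'] (min_width=14, slack=2)
Line 5: ['sky', 'end', 'blue'] (min_width=12, slack=4)

Answer: |coffee cup dog  |
|night structure |
|absolute my why |
|tree book sand  |
|sky end blue    |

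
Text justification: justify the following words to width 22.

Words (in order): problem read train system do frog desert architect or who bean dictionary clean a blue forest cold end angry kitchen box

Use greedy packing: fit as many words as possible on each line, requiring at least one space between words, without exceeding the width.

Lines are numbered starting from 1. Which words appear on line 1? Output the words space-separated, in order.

Answer: problem read train

Derivation:
Line 1: ['problem', 'read', 'train'] (min_width=18, slack=4)
Line 2: ['system', 'do', 'frog', 'desert'] (min_width=21, slack=1)
Line 3: ['architect', 'or', 'who', 'bean'] (min_width=21, slack=1)
Line 4: ['dictionary', 'clean', 'a'] (min_width=18, slack=4)
Line 5: ['blue', 'forest', 'cold', 'end'] (min_width=20, slack=2)
Line 6: ['angry', 'kitchen', 'box'] (min_width=17, slack=5)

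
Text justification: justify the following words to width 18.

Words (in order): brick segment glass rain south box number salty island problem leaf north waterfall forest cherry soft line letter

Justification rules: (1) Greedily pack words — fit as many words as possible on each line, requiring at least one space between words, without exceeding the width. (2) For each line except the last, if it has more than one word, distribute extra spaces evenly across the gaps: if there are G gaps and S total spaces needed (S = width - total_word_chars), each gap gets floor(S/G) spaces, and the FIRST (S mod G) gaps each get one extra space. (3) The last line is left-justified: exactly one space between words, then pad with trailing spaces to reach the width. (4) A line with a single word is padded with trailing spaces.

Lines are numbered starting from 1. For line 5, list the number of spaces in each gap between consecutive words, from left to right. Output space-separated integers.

Answer: 9

Derivation:
Line 1: ['brick', 'segment'] (min_width=13, slack=5)
Line 2: ['glass', 'rain', 'south'] (min_width=16, slack=2)
Line 3: ['box', 'number', 'salty'] (min_width=16, slack=2)
Line 4: ['island', 'problem'] (min_width=14, slack=4)
Line 5: ['leaf', 'north'] (min_width=10, slack=8)
Line 6: ['waterfall', 'forest'] (min_width=16, slack=2)
Line 7: ['cherry', 'soft', 'line'] (min_width=16, slack=2)
Line 8: ['letter'] (min_width=6, slack=12)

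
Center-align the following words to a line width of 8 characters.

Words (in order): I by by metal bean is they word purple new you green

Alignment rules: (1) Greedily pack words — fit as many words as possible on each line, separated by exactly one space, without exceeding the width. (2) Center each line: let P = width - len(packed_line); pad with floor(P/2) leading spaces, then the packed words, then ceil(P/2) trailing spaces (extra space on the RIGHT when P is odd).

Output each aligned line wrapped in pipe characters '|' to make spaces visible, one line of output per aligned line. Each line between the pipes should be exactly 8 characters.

Line 1: ['I', 'by', 'by'] (min_width=7, slack=1)
Line 2: ['metal'] (min_width=5, slack=3)
Line 3: ['bean', 'is'] (min_width=7, slack=1)
Line 4: ['they'] (min_width=4, slack=4)
Line 5: ['word'] (min_width=4, slack=4)
Line 6: ['purple'] (min_width=6, slack=2)
Line 7: ['new', 'you'] (min_width=7, slack=1)
Line 8: ['green'] (min_width=5, slack=3)

Answer: |I by by |
| metal  |
|bean is |
|  they  |
|  word  |
| purple |
|new you |
| green  |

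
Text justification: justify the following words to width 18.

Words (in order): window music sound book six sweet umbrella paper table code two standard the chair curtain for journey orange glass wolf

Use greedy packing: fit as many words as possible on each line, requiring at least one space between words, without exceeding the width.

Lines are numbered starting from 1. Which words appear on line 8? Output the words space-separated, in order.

Line 1: ['window', 'music', 'sound'] (min_width=18, slack=0)
Line 2: ['book', 'six', 'sweet'] (min_width=14, slack=4)
Line 3: ['umbrella', 'paper'] (min_width=14, slack=4)
Line 4: ['table', 'code', 'two'] (min_width=14, slack=4)
Line 5: ['standard', 'the', 'chair'] (min_width=18, slack=0)
Line 6: ['curtain', 'for'] (min_width=11, slack=7)
Line 7: ['journey', 'orange'] (min_width=14, slack=4)
Line 8: ['glass', 'wolf'] (min_width=10, slack=8)

Answer: glass wolf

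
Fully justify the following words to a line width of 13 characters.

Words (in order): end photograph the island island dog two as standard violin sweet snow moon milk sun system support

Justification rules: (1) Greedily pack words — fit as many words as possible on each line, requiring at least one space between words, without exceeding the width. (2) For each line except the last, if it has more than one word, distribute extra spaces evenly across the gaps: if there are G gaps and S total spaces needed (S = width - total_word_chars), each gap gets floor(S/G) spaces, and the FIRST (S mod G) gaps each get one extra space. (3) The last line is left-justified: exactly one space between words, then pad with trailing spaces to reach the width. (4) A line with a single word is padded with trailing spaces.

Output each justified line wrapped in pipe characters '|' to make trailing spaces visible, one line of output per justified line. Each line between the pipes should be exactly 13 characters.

Answer: |end          |
|photograph   |
|the    island|
|island    dog|
|two        as|
|standard     |
|violin  sweet|
|snow     moon|
|milk      sun|
|system       |
|support      |

Derivation:
Line 1: ['end'] (min_width=3, slack=10)
Line 2: ['photograph'] (min_width=10, slack=3)
Line 3: ['the', 'island'] (min_width=10, slack=3)
Line 4: ['island', 'dog'] (min_width=10, slack=3)
Line 5: ['two', 'as'] (min_width=6, slack=7)
Line 6: ['standard'] (min_width=8, slack=5)
Line 7: ['violin', 'sweet'] (min_width=12, slack=1)
Line 8: ['snow', 'moon'] (min_width=9, slack=4)
Line 9: ['milk', 'sun'] (min_width=8, slack=5)
Line 10: ['system'] (min_width=6, slack=7)
Line 11: ['support'] (min_width=7, slack=6)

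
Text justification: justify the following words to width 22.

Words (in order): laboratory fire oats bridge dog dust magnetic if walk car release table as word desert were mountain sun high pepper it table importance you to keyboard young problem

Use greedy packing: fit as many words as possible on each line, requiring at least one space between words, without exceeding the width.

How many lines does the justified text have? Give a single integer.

Answer: 9

Derivation:
Line 1: ['laboratory', 'fire', 'oats'] (min_width=20, slack=2)
Line 2: ['bridge', 'dog', 'dust'] (min_width=15, slack=7)
Line 3: ['magnetic', 'if', 'walk', 'car'] (min_width=20, slack=2)
Line 4: ['release', 'table', 'as', 'word'] (min_width=21, slack=1)
Line 5: ['desert', 'were', 'mountain'] (min_width=20, slack=2)
Line 6: ['sun', 'high', 'pepper', 'it'] (min_width=18, slack=4)
Line 7: ['table', 'importance', 'you'] (min_width=20, slack=2)
Line 8: ['to', 'keyboard', 'young'] (min_width=17, slack=5)
Line 9: ['problem'] (min_width=7, slack=15)
Total lines: 9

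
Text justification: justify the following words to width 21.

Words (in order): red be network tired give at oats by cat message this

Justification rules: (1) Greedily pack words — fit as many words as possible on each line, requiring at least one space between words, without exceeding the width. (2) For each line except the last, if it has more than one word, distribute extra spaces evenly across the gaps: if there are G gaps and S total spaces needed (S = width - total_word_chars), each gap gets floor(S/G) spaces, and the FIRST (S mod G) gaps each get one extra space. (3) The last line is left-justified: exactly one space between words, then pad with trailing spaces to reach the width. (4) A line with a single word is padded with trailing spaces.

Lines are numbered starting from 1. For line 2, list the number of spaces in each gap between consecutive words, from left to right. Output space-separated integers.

Answer: 2 2 1 1

Derivation:
Line 1: ['red', 'be', 'network', 'tired'] (min_width=20, slack=1)
Line 2: ['give', 'at', 'oats', 'by', 'cat'] (min_width=19, slack=2)
Line 3: ['message', 'this'] (min_width=12, slack=9)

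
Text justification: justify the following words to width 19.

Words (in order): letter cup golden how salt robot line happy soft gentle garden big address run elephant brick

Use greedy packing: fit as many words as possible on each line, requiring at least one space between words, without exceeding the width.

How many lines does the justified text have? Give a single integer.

Line 1: ['letter', 'cup', 'golden'] (min_width=17, slack=2)
Line 2: ['how', 'salt', 'robot', 'line'] (min_width=19, slack=0)
Line 3: ['happy', 'soft', 'gentle'] (min_width=17, slack=2)
Line 4: ['garden', 'big', 'address'] (min_width=18, slack=1)
Line 5: ['run', 'elephant', 'brick'] (min_width=18, slack=1)
Total lines: 5

Answer: 5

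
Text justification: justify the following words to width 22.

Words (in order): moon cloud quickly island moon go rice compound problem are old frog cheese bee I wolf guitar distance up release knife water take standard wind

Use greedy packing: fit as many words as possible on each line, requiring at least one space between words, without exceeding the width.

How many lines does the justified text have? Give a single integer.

Line 1: ['moon', 'cloud', 'quickly'] (min_width=18, slack=4)
Line 2: ['island', 'moon', 'go', 'rice'] (min_width=19, slack=3)
Line 3: ['compound', 'problem', 'are'] (min_width=20, slack=2)
Line 4: ['old', 'frog', 'cheese', 'bee', 'I'] (min_width=21, slack=1)
Line 5: ['wolf', 'guitar', 'distance'] (min_width=20, slack=2)
Line 6: ['up', 'release', 'knife', 'water'] (min_width=22, slack=0)
Line 7: ['take', 'standard', 'wind'] (min_width=18, slack=4)
Total lines: 7

Answer: 7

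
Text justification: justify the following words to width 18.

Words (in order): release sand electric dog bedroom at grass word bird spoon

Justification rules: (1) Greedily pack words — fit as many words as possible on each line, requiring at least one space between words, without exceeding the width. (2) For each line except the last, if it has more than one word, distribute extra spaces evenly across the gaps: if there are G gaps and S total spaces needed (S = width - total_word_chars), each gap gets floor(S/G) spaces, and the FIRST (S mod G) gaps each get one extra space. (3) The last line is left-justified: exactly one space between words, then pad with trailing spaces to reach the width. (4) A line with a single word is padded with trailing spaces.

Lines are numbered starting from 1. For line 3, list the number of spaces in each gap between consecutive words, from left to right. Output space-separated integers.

Answer: 2 2

Derivation:
Line 1: ['release', 'sand'] (min_width=12, slack=6)
Line 2: ['electric', 'dog'] (min_width=12, slack=6)
Line 3: ['bedroom', 'at', 'grass'] (min_width=16, slack=2)
Line 4: ['word', 'bird', 'spoon'] (min_width=15, slack=3)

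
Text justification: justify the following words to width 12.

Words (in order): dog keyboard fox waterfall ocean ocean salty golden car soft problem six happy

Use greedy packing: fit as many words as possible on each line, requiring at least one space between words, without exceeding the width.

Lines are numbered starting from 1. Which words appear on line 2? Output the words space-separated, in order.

Line 1: ['dog', 'keyboard'] (min_width=12, slack=0)
Line 2: ['fox'] (min_width=3, slack=9)
Line 3: ['waterfall'] (min_width=9, slack=3)
Line 4: ['ocean', 'ocean'] (min_width=11, slack=1)
Line 5: ['salty', 'golden'] (min_width=12, slack=0)
Line 6: ['car', 'soft'] (min_width=8, slack=4)
Line 7: ['problem', 'six'] (min_width=11, slack=1)
Line 8: ['happy'] (min_width=5, slack=7)

Answer: fox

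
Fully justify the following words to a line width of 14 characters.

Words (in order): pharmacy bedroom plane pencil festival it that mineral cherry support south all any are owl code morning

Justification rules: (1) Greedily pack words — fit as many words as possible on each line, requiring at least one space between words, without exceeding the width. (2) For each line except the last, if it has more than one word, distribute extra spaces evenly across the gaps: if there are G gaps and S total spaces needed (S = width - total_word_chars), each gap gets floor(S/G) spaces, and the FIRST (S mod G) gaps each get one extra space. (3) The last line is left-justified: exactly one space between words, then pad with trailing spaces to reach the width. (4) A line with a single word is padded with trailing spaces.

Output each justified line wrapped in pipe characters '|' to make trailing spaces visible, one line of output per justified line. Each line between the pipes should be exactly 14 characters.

Line 1: ['pharmacy'] (min_width=8, slack=6)
Line 2: ['bedroom', 'plane'] (min_width=13, slack=1)
Line 3: ['pencil'] (min_width=6, slack=8)
Line 4: ['festival', 'it'] (min_width=11, slack=3)
Line 5: ['that', 'mineral'] (min_width=12, slack=2)
Line 6: ['cherry', 'support'] (min_width=14, slack=0)
Line 7: ['south', 'all', 'any'] (min_width=13, slack=1)
Line 8: ['are', 'owl', 'code'] (min_width=12, slack=2)
Line 9: ['morning'] (min_width=7, slack=7)

Answer: |pharmacy      |
|bedroom  plane|
|pencil        |
|festival    it|
|that   mineral|
|cherry support|
|south  all any|
|are  owl  code|
|morning       |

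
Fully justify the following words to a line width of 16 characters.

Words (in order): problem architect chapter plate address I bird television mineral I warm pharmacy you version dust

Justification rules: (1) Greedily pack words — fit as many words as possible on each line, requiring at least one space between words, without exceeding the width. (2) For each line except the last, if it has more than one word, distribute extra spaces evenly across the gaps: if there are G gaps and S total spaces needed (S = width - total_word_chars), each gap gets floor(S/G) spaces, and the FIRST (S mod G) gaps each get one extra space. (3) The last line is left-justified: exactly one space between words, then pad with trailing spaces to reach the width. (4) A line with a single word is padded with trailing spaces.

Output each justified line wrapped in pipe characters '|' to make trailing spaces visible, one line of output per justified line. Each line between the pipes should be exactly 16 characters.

Line 1: ['problem'] (min_width=7, slack=9)
Line 2: ['architect'] (min_width=9, slack=7)
Line 3: ['chapter', 'plate'] (min_width=13, slack=3)
Line 4: ['address', 'I', 'bird'] (min_width=14, slack=2)
Line 5: ['television'] (min_width=10, slack=6)
Line 6: ['mineral', 'I', 'warm'] (min_width=14, slack=2)
Line 7: ['pharmacy', 'you'] (min_width=12, slack=4)
Line 8: ['version', 'dust'] (min_width=12, slack=4)

Answer: |problem         |
|architect       |
|chapter    plate|
|address  I  bird|
|television      |
|mineral  I  warm|
|pharmacy     you|
|version dust    |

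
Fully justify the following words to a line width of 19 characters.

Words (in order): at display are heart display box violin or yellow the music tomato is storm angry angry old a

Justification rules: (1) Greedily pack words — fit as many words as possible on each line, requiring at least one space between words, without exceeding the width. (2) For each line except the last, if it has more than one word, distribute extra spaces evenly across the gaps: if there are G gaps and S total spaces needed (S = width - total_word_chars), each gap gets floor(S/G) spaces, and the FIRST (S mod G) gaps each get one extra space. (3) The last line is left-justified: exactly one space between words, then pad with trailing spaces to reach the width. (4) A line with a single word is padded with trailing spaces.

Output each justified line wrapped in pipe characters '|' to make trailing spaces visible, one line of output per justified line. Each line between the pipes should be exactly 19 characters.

Line 1: ['at', 'display', 'are'] (min_width=14, slack=5)
Line 2: ['heart', 'display', 'box'] (min_width=17, slack=2)
Line 3: ['violin', 'or', 'yellow'] (min_width=16, slack=3)
Line 4: ['the', 'music', 'tomato', 'is'] (min_width=19, slack=0)
Line 5: ['storm', 'angry', 'angry'] (min_width=17, slack=2)
Line 6: ['old', 'a'] (min_width=5, slack=14)

Answer: |at    display   are|
|heart  display  box|
|violin   or  yellow|
|the music tomato is|
|storm  angry  angry|
|old a              |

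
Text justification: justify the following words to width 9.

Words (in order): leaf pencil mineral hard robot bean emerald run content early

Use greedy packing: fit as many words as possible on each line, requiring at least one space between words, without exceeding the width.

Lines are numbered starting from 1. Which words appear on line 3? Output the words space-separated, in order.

Answer: mineral

Derivation:
Line 1: ['leaf'] (min_width=4, slack=5)
Line 2: ['pencil'] (min_width=6, slack=3)
Line 3: ['mineral'] (min_width=7, slack=2)
Line 4: ['hard'] (min_width=4, slack=5)
Line 5: ['robot'] (min_width=5, slack=4)
Line 6: ['bean'] (min_width=4, slack=5)
Line 7: ['emerald'] (min_width=7, slack=2)
Line 8: ['run'] (min_width=3, slack=6)
Line 9: ['content'] (min_width=7, slack=2)
Line 10: ['early'] (min_width=5, slack=4)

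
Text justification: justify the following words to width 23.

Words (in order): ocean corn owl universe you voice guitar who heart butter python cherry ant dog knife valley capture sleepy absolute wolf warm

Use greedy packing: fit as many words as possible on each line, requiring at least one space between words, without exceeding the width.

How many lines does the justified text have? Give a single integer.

Answer: 6

Derivation:
Line 1: ['ocean', 'corn', 'owl', 'universe'] (min_width=23, slack=0)
Line 2: ['you', 'voice', 'guitar', 'who'] (min_width=20, slack=3)
Line 3: ['heart', 'butter', 'python'] (min_width=19, slack=4)
Line 4: ['cherry', 'ant', 'dog', 'knife'] (min_width=20, slack=3)
Line 5: ['valley', 'capture', 'sleepy'] (min_width=21, slack=2)
Line 6: ['absolute', 'wolf', 'warm'] (min_width=18, slack=5)
Total lines: 6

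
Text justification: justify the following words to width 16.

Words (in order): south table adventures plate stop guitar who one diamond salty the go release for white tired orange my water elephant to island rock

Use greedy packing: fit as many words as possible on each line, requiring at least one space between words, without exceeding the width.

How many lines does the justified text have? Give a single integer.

Answer: 10

Derivation:
Line 1: ['south', 'table'] (min_width=11, slack=5)
Line 2: ['adventures', 'plate'] (min_width=16, slack=0)
Line 3: ['stop', 'guitar', 'who'] (min_width=15, slack=1)
Line 4: ['one', 'diamond'] (min_width=11, slack=5)
Line 5: ['salty', 'the', 'go'] (min_width=12, slack=4)
Line 6: ['release', 'for'] (min_width=11, slack=5)
Line 7: ['white', 'tired'] (min_width=11, slack=5)
Line 8: ['orange', 'my', 'water'] (min_width=15, slack=1)
Line 9: ['elephant', 'to'] (min_width=11, slack=5)
Line 10: ['island', 'rock'] (min_width=11, slack=5)
Total lines: 10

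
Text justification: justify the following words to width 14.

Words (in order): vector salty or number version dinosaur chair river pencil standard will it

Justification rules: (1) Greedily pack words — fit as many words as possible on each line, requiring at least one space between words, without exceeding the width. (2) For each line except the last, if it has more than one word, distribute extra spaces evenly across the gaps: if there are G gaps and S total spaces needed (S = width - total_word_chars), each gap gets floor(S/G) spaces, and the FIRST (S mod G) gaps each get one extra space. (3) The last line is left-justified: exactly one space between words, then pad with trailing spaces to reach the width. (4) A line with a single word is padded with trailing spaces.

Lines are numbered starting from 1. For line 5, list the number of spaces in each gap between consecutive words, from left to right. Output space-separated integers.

Answer: 3

Derivation:
Line 1: ['vector', 'salty'] (min_width=12, slack=2)
Line 2: ['or', 'number'] (min_width=9, slack=5)
Line 3: ['version'] (min_width=7, slack=7)
Line 4: ['dinosaur', 'chair'] (min_width=14, slack=0)
Line 5: ['river', 'pencil'] (min_width=12, slack=2)
Line 6: ['standard', 'will'] (min_width=13, slack=1)
Line 7: ['it'] (min_width=2, slack=12)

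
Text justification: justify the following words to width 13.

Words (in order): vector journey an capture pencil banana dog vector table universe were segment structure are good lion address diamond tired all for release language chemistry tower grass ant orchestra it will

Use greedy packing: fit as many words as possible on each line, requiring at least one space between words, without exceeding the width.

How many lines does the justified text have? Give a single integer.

Line 1: ['vector'] (min_width=6, slack=7)
Line 2: ['journey', 'an'] (min_width=10, slack=3)
Line 3: ['capture'] (min_width=7, slack=6)
Line 4: ['pencil', 'banana'] (min_width=13, slack=0)
Line 5: ['dog', 'vector'] (min_width=10, slack=3)
Line 6: ['table'] (min_width=5, slack=8)
Line 7: ['universe', 'were'] (min_width=13, slack=0)
Line 8: ['segment'] (min_width=7, slack=6)
Line 9: ['structure', 'are'] (min_width=13, slack=0)
Line 10: ['good', 'lion'] (min_width=9, slack=4)
Line 11: ['address'] (min_width=7, slack=6)
Line 12: ['diamond', 'tired'] (min_width=13, slack=0)
Line 13: ['all', 'for'] (min_width=7, slack=6)
Line 14: ['release'] (min_width=7, slack=6)
Line 15: ['language'] (min_width=8, slack=5)
Line 16: ['chemistry'] (min_width=9, slack=4)
Line 17: ['tower', 'grass'] (min_width=11, slack=2)
Line 18: ['ant', 'orchestra'] (min_width=13, slack=0)
Line 19: ['it', 'will'] (min_width=7, slack=6)
Total lines: 19

Answer: 19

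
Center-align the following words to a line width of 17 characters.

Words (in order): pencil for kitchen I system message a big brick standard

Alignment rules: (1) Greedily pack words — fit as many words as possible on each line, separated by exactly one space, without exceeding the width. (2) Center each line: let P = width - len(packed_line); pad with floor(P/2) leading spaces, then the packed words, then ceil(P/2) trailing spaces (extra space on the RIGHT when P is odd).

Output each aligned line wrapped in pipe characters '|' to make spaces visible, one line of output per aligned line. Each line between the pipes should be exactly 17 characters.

Line 1: ['pencil', 'for'] (min_width=10, slack=7)
Line 2: ['kitchen', 'I', 'system'] (min_width=16, slack=1)
Line 3: ['message', 'a', 'big'] (min_width=13, slack=4)
Line 4: ['brick', 'standard'] (min_width=14, slack=3)

Answer: |   pencil for    |
|kitchen I system |
|  message a big  |
| brick standard  |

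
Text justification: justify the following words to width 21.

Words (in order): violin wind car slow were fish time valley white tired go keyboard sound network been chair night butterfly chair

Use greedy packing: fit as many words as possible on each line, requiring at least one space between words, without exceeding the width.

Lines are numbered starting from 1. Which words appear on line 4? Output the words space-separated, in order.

Answer: keyboard sound

Derivation:
Line 1: ['violin', 'wind', 'car', 'slow'] (min_width=20, slack=1)
Line 2: ['were', 'fish', 'time', 'valley'] (min_width=21, slack=0)
Line 3: ['white', 'tired', 'go'] (min_width=14, slack=7)
Line 4: ['keyboard', 'sound'] (min_width=14, slack=7)
Line 5: ['network', 'been', 'chair'] (min_width=18, slack=3)
Line 6: ['night', 'butterfly', 'chair'] (min_width=21, slack=0)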